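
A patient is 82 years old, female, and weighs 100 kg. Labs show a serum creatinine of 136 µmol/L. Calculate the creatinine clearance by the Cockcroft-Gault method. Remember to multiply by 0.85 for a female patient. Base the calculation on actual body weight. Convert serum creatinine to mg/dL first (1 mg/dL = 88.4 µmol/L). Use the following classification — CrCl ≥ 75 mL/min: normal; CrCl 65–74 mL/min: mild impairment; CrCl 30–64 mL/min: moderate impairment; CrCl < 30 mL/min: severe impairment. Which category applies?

SCr = 136 / 88.4 = 1.538 mg/dL
CrCl = (140 − 82) × 100 / (72 × 1.538) × 0.85 = 5800.0 / 110.74 × 0.85 ≈ 44.5 mL/min
45 mL/min falls in the 'moderate impairment' range.

moderate impairment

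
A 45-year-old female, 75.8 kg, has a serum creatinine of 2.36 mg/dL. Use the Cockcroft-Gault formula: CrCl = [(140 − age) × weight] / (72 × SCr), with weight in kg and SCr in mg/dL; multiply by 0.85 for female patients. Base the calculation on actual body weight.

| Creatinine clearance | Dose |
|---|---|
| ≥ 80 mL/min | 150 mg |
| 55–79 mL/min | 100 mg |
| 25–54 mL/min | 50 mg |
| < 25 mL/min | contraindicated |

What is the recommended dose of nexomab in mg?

CrCl = (140 − 45) × 75.8 / (72 × 2.36) × 0.85 = 7201.0 / 169.92 × 0.85 ≈ 36.0 mL/min
CrCl ≈ 36 mL/min → bracket 25–54 mL/min.
Dose for this bracket: 50 mg.

50 mg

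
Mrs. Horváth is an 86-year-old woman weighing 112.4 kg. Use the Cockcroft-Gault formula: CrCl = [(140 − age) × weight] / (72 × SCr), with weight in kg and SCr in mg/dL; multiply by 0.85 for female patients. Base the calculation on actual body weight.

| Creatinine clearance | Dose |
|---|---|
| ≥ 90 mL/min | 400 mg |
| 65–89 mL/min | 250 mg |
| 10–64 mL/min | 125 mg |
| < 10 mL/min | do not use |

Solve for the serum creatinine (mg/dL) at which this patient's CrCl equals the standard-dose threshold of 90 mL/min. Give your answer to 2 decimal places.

0.80 mg/dL

Standard dose requires CrCl ≥ 90 mL/min.
Set (140 − 86) × 112.4 × 0.85 / (72 × SCr) = 90
SCr = (140 − 86) × 112.4 × 0.85 / (72 × 90) = 0.796 mg/dL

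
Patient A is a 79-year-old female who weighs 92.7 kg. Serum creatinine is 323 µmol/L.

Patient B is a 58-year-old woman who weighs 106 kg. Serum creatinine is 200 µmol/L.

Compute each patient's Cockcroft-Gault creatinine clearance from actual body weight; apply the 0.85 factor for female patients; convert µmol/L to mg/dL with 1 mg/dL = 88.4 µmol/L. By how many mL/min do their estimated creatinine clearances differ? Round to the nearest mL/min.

Patient A: SCr = 323 / 88.4 = 3.654 mg/dL
Patient A: CrCl = (140 − 79) × 92.7 / (72 × 3.654) × 0.85 = 5654.7 / 263.09 × 0.85 ≈ 18.3 mL/min
Patient B: SCr = 200 / 88.4 = 2.262 mg/dL
Patient B: CrCl = (140 − 58) × 106 / (72 × 2.262) × 0.85 = 8692.0 / 162.86 × 0.85 ≈ 45.4 mL/min
|18.3 − 45.4| = 27.1 mL/min

27 mL/min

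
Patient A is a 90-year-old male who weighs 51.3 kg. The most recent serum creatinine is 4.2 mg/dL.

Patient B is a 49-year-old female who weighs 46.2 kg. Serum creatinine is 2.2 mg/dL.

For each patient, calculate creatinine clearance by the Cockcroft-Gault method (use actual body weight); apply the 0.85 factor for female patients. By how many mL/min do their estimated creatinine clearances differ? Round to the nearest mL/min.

14 mL/min

Patient A: CrCl = (140 − 90) × 51.3 / (72 × 4.2) = 2565.0 / 302.40 ≈ 8.5 mL/min
Patient B: CrCl = (140 − 49) × 46.2 / (72 × 2.2) × 0.85 = 4204.2 / 158.40 × 0.85 ≈ 22.6 mL/min
|8.5 − 22.6| = 14.1 mL/min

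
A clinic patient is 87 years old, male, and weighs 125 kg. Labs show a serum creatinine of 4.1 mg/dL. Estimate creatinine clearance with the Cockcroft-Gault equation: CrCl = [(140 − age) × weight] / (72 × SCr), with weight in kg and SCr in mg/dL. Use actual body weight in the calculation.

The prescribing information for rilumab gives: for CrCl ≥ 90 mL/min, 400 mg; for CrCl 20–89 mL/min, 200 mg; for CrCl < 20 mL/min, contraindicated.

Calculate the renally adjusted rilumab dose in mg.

200 mg

CrCl = (140 − 87) × 125 / (72 × 4.1) = 6625.0 / 295.20 ≈ 22.4 mL/min
CrCl ≈ 22 mL/min → bracket 20–89 mL/min.
Dose for this bracket: 200 mg.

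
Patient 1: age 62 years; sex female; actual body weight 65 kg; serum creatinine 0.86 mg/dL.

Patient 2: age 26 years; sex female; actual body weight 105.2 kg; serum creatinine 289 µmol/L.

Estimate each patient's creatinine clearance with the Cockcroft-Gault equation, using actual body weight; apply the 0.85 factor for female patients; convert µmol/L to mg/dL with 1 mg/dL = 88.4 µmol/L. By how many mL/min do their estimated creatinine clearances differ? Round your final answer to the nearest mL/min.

Patient 1: CrCl = (140 − 62) × 65 / (72 × 0.86) × 0.85 = 5070.0 / 61.92 × 0.85 ≈ 69.6 mL/min
Patient 2: SCr = 289 / 88.4 = 3.269 mg/dL
Patient 2: CrCl = (140 − 26) × 105.2 / (72 × 3.269) × 0.85 = 11992.8 / 235.37 × 0.85 ≈ 43.3 mL/min
|69.6 − 43.3| = 26.3 mL/min

26 mL/min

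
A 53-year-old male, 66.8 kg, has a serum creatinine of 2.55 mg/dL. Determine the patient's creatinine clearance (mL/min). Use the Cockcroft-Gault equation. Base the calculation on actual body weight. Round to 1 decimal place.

CrCl = (140 − 53) × 66.8 / (72 × 2.55) = 5811.6 / 183.60 ≈ 31.7 mL/min

31.7 mL/min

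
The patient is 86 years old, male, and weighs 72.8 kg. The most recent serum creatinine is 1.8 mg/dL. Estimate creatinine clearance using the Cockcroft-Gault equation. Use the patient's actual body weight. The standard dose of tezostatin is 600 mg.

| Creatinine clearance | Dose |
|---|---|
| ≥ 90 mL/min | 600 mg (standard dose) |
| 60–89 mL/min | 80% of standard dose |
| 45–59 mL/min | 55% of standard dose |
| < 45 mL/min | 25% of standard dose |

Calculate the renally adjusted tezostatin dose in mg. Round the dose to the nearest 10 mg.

CrCl = (140 − 86) × 72.8 / (72 × 1.8) = 3931.2 / 129.60 ≈ 30.3 mL/min
CrCl ≈ 30 mL/min → bracket < 45 mL/min.
25% of 600 mg = 150 mg

150 mg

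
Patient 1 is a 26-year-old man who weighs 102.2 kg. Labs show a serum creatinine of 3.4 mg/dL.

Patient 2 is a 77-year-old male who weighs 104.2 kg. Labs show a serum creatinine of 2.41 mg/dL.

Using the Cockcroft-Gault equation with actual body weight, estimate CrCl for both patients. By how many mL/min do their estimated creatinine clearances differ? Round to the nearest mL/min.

Patient 1: CrCl = (140 − 26) × 102.2 / (72 × 3.4) = 11650.8 / 244.80 ≈ 47.6 mL/min
Patient 2: CrCl = (140 − 77) × 104.2 / (72 × 2.41) = 6564.6 / 173.52 ≈ 37.8 mL/min
|47.6 − 37.8| = 9.8 mL/min

10 mL/min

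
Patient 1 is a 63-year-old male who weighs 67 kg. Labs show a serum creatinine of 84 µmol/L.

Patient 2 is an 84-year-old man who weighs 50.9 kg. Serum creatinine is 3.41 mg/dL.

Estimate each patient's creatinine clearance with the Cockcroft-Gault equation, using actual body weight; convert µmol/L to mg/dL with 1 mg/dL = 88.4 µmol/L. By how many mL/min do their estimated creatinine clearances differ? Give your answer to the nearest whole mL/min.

64 mL/min

Patient 1: SCr = 84 / 88.4 = 0.95 mg/dL
Patient 1: CrCl = (140 − 63) × 67 / (72 × 0.95) = 5159.0 / 68.40 ≈ 75.4 mL/min
Patient 2: CrCl = (140 − 84) × 50.9 / (72 × 3.41) = 2850.4 / 245.52 ≈ 11.6 mL/min
|75.4 − 11.6| = 63.8 mL/min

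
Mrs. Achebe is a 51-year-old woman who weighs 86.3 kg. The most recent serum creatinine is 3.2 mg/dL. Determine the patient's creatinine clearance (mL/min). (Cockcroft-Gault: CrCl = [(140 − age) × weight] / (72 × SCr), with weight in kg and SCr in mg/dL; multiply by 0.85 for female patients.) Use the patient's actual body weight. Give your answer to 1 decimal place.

CrCl = (140 − 51) × 86.3 / (72 × 3.2) × 0.85 = 7680.7 / 230.40 × 0.85 ≈ 28.3 mL/min

28.3 mL/min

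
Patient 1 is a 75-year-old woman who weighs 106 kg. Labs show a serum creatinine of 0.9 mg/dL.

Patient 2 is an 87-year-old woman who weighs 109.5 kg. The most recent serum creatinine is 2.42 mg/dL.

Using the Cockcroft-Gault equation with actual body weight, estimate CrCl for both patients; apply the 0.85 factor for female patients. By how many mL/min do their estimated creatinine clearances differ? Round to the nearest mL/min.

Patient 1: CrCl = (140 − 75) × 106 / (72 × 0.9) × 0.85 = 6890.0 / 64.80 × 0.85 ≈ 90.4 mL/min
Patient 2: CrCl = (140 − 87) × 109.5 / (72 × 2.42) × 0.85 = 5803.5 / 174.24 × 0.85 ≈ 28.3 mL/min
|90.4 − 28.3| = 62.1 mL/min

62 mL/min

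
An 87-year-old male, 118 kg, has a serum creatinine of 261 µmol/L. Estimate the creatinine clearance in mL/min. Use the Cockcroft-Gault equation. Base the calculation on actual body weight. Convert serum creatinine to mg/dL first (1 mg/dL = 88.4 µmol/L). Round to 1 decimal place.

SCr = 261 / 88.4 = 2.952 mg/dL
CrCl = (140 − 87) × 118 / (72 × 2.952) = 6254.0 / 212.54 ≈ 29.4 mL/min

29.4 mL/min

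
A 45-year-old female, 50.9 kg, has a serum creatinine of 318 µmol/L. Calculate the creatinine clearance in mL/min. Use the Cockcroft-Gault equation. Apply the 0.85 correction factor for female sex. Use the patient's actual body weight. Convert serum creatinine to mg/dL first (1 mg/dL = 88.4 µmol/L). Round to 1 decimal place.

SCr = 318 / 88.4 = 3.597 mg/dL
CrCl = (140 − 45) × 50.9 / (72 × 3.597) × 0.85 = 4835.5 / 258.98 × 0.85 ≈ 15.9 mL/min

15.9 mL/min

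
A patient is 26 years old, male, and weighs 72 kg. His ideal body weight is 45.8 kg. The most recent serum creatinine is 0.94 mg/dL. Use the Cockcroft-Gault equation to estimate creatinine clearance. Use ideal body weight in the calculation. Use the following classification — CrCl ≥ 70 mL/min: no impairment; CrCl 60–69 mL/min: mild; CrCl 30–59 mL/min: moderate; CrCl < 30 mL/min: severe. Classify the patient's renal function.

CrCl = (140 − 26) × 45.8 / (72 × 0.94) = 5221.2 / 67.68 ≈ 77.1 mL/min
77 mL/min falls in the 'no impairment' range.

no impairment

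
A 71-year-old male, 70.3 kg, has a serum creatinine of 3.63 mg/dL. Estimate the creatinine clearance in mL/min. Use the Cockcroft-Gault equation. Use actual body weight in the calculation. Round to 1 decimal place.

18.6 mL/min

CrCl = (140 − 71) × 70.3 / (72 × 3.63) = 4850.7 / 261.36 ≈ 18.6 mL/min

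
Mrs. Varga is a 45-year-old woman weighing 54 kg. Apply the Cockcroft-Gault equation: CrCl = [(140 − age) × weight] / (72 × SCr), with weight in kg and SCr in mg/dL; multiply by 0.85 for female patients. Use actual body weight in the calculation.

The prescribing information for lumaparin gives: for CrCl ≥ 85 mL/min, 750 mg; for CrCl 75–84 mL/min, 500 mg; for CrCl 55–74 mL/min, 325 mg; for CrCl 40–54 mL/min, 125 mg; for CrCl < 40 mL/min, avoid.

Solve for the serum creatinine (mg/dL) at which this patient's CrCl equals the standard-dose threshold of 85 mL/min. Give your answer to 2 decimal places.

0.71 mg/dL

Standard dose requires CrCl ≥ 85 mL/min.
Set (140 − 45) × 54 × 0.85 / (72 × SCr) = 85
SCr = (140 − 45) × 54 × 0.85 / (72 × 85) = 0.713 mg/dL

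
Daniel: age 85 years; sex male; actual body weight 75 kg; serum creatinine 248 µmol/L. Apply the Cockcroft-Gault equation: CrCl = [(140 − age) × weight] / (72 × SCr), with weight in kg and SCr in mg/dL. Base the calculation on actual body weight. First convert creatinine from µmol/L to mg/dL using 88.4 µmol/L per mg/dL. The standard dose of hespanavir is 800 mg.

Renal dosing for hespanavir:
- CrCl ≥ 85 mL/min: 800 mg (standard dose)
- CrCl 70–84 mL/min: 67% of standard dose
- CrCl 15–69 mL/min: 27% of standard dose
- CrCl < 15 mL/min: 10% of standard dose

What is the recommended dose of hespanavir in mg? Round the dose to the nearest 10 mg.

220 mg

SCr = 248 / 88.4 = 2.805 mg/dL
CrCl = (140 − 85) × 75 / (72 × 2.805) = 4125.0 / 201.96 ≈ 20.4 mL/min
CrCl ≈ 20 mL/min → bracket 15–69 mL/min.
27% of 800 mg = 216 mg → 220 mg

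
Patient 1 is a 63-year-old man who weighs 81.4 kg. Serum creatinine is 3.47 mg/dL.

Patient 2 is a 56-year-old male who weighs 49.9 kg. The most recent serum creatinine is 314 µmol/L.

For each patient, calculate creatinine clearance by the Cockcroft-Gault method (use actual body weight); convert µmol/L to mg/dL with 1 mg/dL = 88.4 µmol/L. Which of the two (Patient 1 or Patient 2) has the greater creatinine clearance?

Patient 1: CrCl = (140 − 63) × 81.4 / (72 × 3.47) = 6267.8 / 249.84 ≈ 25.1 mL/min
Patient 2: SCr = 314 / 88.4 = 3.552 mg/dL
Patient 2: CrCl = (140 − 56) × 49.9 / (72 × 3.552) = 4191.6 / 255.74 ≈ 16.4 mL/min
25.1 vs 16.4 mL/min → Patient 1 is higher.

Patient 1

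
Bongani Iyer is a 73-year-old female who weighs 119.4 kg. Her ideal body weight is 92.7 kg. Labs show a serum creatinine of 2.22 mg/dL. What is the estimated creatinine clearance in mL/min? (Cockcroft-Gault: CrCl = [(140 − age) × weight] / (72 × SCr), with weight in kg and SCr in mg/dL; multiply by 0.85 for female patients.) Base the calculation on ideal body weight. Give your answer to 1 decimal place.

33.0 mL/min

CrCl = (140 − 73) × 92.7 / (72 × 2.22) × 0.85 = 6210.9 / 159.84 × 0.85 ≈ 33.0 mL/min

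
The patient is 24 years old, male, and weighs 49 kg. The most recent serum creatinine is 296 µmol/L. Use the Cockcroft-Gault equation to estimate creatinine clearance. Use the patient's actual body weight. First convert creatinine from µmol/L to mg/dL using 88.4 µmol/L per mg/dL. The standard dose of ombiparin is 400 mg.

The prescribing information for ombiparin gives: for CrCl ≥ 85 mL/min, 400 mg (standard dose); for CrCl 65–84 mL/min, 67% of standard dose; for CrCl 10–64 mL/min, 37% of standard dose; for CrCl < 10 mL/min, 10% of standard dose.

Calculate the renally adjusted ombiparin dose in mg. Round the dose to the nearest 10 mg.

SCr = 296 / 88.4 = 3.348 mg/dL
CrCl = (140 − 24) × 49 / (72 × 3.348) = 5684.0 / 241.06 ≈ 23.6 mL/min
CrCl ≈ 24 mL/min → bracket 10–64 mL/min.
37% of 400 mg = 148 mg → 150 mg

150 mg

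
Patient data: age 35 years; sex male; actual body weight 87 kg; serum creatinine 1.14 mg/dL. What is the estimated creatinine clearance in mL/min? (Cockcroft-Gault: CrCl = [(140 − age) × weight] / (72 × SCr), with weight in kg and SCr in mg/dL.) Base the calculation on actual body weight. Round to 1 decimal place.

111.3 mL/min

CrCl = (140 − 35) × 87 / (72 × 1.14) = 9135.0 / 82.08 ≈ 111.3 mL/min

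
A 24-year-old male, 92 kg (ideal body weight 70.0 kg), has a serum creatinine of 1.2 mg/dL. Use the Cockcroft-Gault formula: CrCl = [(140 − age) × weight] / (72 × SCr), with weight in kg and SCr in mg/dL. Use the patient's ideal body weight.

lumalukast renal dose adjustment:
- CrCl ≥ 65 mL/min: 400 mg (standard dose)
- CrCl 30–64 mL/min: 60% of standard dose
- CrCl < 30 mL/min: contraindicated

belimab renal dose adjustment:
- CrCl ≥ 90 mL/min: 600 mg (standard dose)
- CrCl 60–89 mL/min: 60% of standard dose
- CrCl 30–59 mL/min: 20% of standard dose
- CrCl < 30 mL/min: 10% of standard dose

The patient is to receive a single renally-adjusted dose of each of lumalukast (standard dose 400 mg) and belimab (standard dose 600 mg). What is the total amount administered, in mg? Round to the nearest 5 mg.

CrCl = (140 − 24) × 70 / (72 × 1.2) = 8120.0 / 86.40 ≈ 94.0 mL/min
CrCl ≈ 94 mL/min.
lumalukast: ≥ 65 mL/min → 100% of 400 mg = 400 mg.
belimab: ≥ 90 mL/min → 100% of 600 mg = 600 mg.
Total = 400 + 600 = 1000 mg.

1000 mg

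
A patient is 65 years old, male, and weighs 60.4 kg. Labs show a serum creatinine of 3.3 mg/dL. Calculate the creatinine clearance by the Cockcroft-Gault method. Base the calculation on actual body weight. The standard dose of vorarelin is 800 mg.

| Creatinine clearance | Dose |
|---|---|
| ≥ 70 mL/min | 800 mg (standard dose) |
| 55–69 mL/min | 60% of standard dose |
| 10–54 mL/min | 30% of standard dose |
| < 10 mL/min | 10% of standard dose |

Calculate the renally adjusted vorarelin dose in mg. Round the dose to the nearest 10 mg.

240 mg

CrCl = (140 − 65) × 60.4 / (72 × 3.3) = 4530.0 / 237.60 ≈ 19.1 mL/min
CrCl ≈ 19 mL/min → bracket 10–54 mL/min.
30% of 800 mg = 240 mg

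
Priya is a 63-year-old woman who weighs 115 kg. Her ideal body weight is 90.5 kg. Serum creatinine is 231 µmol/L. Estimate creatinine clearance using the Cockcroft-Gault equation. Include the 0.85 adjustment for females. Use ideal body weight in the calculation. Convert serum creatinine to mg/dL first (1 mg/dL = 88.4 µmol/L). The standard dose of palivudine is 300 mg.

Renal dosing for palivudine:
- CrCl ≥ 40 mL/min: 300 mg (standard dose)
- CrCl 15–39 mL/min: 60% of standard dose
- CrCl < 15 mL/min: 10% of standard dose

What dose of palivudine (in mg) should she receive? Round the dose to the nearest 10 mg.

180 mg

SCr = 231 / 88.4 = 2.613 mg/dL
CrCl = (140 − 63) × 90.5 / (72 × 2.613) × 0.85 = 6968.5 / 188.14 × 0.85 ≈ 31.5 mL/min
CrCl ≈ 31 mL/min → bracket 15–39 mL/min.
60% of 300 mg = 180 mg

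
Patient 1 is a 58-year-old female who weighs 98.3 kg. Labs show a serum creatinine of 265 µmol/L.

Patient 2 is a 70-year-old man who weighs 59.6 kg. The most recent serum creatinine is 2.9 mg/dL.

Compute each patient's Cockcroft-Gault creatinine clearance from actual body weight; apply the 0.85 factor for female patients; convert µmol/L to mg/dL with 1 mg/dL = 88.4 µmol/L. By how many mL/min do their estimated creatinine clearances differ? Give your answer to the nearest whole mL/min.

Patient 1: SCr = 265 / 88.4 = 2.998 mg/dL
Patient 1: CrCl = (140 − 58) × 98.3 / (72 × 2.998) × 0.85 = 8060.6 / 215.86 × 0.85 ≈ 31.7 mL/min
Patient 2: CrCl = (140 − 70) × 59.6 / (72 × 2.9) = 4172.0 / 208.80 ≈ 20.0 mL/min
|31.7 − 20.0| = 11.7 mL/min

12 mL/min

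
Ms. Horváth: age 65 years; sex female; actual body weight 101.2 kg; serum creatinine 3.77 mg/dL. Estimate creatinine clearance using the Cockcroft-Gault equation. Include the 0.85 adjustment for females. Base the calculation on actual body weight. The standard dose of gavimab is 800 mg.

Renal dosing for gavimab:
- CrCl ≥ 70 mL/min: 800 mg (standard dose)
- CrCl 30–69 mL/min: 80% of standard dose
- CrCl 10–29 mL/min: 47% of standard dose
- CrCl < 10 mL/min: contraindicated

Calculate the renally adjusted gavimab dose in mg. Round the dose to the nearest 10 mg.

CrCl = (140 − 65) × 101.2 / (72 × 3.77) × 0.85 = 7590.0 / 271.44 × 0.85 ≈ 23.8 mL/min
CrCl ≈ 24 mL/min → bracket 10–29 mL/min.
47% of 800 mg = 376 mg → 380 mg

380 mg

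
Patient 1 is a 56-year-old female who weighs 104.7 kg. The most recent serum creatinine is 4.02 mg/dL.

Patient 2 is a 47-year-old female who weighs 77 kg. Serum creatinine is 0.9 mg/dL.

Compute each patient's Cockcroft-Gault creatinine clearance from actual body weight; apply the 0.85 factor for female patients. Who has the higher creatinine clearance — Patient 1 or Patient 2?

Patient 2

Patient 1: CrCl = (140 − 56) × 104.7 / (72 × 4.02) × 0.85 = 8794.8 / 289.44 × 0.85 ≈ 25.8 mL/min
Patient 2: CrCl = (140 − 47) × 77 / (72 × 0.9) × 0.85 = 7161.0 / 64.80 × 0.85 ≈ 93.9 mL/min
25.8 vs 93.9 mL/min → Patient 2 is higher.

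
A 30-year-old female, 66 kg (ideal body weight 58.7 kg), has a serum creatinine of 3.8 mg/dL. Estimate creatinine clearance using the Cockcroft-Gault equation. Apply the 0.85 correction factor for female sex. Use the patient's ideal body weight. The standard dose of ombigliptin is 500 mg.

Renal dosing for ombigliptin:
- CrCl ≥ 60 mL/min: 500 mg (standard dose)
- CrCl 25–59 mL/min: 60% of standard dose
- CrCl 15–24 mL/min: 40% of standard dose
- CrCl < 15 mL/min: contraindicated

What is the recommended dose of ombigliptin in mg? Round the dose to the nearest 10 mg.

CrCl = (140 − 30) × 58.7 / (72 × 3.8) × 0.85 = 6457.0 / 273.60 × 0.85 ≈ 20.1 mL/min
CrCl ≈ 20 mL/min → bracket 15–24 mL/min.
40% of 500 mg = 200 mg

200 mg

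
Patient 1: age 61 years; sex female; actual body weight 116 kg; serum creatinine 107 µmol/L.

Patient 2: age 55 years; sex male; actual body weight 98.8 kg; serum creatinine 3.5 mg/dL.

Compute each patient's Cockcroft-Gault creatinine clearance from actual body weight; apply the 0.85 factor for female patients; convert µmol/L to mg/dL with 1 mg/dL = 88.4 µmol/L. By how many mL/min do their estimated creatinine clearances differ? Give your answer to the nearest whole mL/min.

Patient 1: SCr = 107 / 88.4 = 1.21 mg/dL
Patient 1: CrCl = (140 − 61) × 116 / (72 × 1.21) × 0.85 = 9164.0 / 87.12 × 0.85 ≈ 89.4 mL/min
Patient 2: CrCl = (140 − 55) × 98.8 / (72 × 3.5) = 8398.0 / 252.00 ≈ 33.3 mL/min
|89.4 − 33.3| = 56.1 mL/min

56 mL/min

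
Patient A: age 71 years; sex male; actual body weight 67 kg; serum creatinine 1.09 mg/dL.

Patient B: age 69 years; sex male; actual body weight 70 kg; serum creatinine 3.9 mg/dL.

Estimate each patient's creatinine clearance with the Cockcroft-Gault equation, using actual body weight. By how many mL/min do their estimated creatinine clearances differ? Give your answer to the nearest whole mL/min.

Patient A: CrCl = (140 − 71) × 67 / (72 × 1.09) = 4623.0 / 78.48 ≈ 58.9 mL/min
Patient B: CrCl = (140 − 69) × 70 / (72 × 3.9) = 4970.0 / 280.80 ≈ 17.7 mL/min
|58.9 − 17.7| = 41.2 mL/min

41 mL/min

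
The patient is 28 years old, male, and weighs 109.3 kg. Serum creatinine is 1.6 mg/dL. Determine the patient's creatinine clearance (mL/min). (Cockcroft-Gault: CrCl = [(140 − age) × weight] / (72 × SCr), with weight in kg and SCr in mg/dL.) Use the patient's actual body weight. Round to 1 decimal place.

CrCl = (140 − 28) × 109.3 / (72 × 1.6) = 12241.6 / 115.20 ≈ 106.3 mL/min

106.3 mL/min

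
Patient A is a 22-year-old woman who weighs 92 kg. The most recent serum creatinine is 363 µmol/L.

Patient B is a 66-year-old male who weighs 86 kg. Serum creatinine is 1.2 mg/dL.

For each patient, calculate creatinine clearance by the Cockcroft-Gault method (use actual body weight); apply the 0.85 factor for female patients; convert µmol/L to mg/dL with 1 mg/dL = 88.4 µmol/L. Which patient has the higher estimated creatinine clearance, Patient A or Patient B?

Patient A: SCr = 363 / 88.4 = 4.106 mg/dL
Patient A: CrCl = (140 − 22) × 92 / (72 × 4.106) × 0.85 = 10856.0 / 295.63 × 0.85 ≈ 31.2 mL/min
Patient B: CrCl = (140 − 66) × 86 / (72 × 1.2) = 6364.0 / 86.40 ≈ 73.7 mL/min
31.2 vs 73.7 mL/min → Patient B is higher.

Patient B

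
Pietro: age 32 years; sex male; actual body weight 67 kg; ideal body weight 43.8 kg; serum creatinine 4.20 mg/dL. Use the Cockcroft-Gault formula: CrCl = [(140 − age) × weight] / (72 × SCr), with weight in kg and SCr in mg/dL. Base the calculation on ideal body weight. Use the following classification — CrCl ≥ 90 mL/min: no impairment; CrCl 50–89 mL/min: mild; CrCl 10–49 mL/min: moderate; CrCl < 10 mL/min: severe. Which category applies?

moderate

CrCl = (140 − 32) × 43.8 / (72 × 4.2) = 4730.4 / 302.40 ≈ 15.6 mL/min
16 mL/min falls in the 'moderate' range.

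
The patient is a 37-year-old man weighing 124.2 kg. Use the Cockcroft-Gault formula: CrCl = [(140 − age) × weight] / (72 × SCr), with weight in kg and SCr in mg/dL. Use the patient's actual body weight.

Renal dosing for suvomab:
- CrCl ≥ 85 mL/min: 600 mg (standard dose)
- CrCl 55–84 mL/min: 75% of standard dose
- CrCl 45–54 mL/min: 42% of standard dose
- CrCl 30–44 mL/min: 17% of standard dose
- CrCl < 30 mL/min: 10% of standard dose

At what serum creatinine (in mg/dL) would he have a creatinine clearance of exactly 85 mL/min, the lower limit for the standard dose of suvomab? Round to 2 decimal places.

2.09 mg/dL

Standard dose requires CrCl ≥ 85 mL/min.
Set (140 − 37) × 124.2 / (72 × SCr) = 85
SCr = (140 − 37) × 124.2 / (72 × 85) = 2.090 mg/dL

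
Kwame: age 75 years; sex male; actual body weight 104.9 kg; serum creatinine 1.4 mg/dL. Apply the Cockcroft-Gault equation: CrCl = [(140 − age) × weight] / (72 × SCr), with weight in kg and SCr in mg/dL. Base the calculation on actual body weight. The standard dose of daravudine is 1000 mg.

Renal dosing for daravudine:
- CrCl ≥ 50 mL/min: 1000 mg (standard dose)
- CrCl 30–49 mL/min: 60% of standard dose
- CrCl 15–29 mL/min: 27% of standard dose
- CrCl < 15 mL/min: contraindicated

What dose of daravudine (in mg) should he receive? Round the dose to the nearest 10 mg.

CrCl = (140 − 75) × 104.9 / (72 × 1.4) = 6818.5 / 100.80 ≈ 67.6 mL/min
CrCl ≈ 68 mL/min → bracket ≥ 50 mL/min.
100% of 1000 mg = 1000 mg

1000 mg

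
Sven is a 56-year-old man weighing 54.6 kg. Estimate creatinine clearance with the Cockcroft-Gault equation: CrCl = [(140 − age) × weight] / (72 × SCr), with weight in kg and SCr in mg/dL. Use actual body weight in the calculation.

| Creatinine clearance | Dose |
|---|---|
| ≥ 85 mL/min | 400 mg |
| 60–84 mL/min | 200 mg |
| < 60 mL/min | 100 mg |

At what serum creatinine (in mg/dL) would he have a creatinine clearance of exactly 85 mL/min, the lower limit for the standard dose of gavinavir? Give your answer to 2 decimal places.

0.75 mg/dL

Standard dose requires CrCl ≥ 85 mL/min.
Set (140 − 56) × 54.6 / (72 × SCr) = 85
SCr = (140 − 56) × 54.6 / (72 × 85) = 0.749 mg/dL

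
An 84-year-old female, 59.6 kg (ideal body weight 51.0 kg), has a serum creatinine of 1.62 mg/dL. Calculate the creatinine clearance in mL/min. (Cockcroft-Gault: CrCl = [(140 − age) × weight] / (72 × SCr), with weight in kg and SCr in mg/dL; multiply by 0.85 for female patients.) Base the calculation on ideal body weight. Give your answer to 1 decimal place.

20.8 mL/min

CrCl = (140 − 84) × 51 / (72 × 1.62) × 0.85 = 2856.0 / 116.64 × 0.85 ≈ 20.8 mL/min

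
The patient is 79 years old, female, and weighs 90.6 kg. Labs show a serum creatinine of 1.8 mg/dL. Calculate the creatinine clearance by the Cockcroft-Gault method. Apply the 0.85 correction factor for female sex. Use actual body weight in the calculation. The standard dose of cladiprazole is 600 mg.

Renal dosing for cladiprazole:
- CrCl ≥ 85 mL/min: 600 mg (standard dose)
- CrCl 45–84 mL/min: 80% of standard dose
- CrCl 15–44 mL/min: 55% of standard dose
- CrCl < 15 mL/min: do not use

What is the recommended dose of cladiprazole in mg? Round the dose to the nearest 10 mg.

330 mg

CrCl = (140 − 79) × 90.6 / (72 × 1.8) × 0.85 = 5526.6 / 129.60 × 0.85 ≈ 36.2 mL/min
CrCl ≈ 36 mL/min → bracket 15–44 mL/min.
55% of 600 mg = 330 mg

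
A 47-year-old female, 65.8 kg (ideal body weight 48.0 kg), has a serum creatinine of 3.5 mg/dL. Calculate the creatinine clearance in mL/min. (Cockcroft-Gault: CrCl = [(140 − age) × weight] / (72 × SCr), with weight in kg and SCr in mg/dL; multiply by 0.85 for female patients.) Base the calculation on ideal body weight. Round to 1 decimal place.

15.1 mL/min

CrCl = (140 − 47) × 48 / (72 × 3.5) × 0.85 = 4464.0 / 252.00 × 0.85 ≈ 15.1 mL/min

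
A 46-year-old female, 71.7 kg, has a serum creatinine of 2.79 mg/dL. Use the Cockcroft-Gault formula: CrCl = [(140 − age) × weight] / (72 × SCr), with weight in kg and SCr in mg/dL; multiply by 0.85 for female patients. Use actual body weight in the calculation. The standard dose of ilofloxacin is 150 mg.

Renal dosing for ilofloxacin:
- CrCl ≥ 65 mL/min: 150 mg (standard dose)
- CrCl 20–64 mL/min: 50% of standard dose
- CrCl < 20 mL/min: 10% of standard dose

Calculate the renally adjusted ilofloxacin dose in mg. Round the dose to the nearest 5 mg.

75 mg

CrCl = (140 − 46) × 71.7 / (72 × 2.79) × 0.85 = 6739.8 / 200.88 × 0.85 ≈ 28.5 mL/min
CrCl ≈ 29 mL/min → bracket 20–64 mL/min.
50% of 150 mg = 75 mg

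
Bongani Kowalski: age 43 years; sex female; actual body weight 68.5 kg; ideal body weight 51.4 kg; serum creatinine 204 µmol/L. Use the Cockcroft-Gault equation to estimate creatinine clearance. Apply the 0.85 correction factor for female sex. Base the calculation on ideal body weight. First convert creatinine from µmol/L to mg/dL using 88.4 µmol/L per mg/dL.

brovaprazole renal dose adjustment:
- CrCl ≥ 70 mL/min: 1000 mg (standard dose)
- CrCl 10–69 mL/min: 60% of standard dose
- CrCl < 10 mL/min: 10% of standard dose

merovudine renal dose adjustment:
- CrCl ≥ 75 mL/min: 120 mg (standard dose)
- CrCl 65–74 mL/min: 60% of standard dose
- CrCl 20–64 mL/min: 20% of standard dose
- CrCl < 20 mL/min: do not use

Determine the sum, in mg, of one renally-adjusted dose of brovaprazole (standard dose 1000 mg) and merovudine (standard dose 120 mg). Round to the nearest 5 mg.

SCr = 204 / 88.4 = 2.308 mg/dL
CrCl = (140 − 43) × 51.4 / (72 × 2.308) × 0.85 = 4985.8 / 166.18 × 0.85 ≈ 25.5 mL/min
CrCl ≈ 26 mL/min.
brovaprazole: 10–69 mL/min → 60% of 1000 mg = 600 mg.
merovudine: 20–64 mL/min → 20% of 120 mg = 24 mg.
Total = 600 + 24 = 624 mg.

625 mg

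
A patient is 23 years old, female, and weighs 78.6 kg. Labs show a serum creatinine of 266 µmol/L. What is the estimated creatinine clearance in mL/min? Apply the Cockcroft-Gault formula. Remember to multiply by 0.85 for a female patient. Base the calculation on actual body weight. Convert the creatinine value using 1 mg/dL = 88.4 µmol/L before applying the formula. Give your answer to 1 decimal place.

SCr = 266 / 88.4 = 3.009 mg/dL
CrCl = (140 − 23) × 78.6 / (72 × 3.009) × 0.85 = 9196.2 / 216.65 × 0.85 ≈ 36.1 mL/min

36.1 mL/min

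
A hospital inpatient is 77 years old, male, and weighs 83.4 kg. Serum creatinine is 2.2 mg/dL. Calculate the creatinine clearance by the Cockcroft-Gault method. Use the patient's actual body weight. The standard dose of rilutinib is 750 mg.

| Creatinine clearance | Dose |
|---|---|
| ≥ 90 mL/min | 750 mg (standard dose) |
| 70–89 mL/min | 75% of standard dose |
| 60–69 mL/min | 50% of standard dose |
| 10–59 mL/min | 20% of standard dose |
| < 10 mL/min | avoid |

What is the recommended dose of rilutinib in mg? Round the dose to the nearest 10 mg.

150 mg

CrCl = (140 − 77) × 83.4 / (72 × 2.2) = 5254.2 / 158.40 ≈ 33.2 mL/min
CrCl ≈ 33 mL/min → bracket 10–59 mL/min.
20% of 750 mg = 150 mg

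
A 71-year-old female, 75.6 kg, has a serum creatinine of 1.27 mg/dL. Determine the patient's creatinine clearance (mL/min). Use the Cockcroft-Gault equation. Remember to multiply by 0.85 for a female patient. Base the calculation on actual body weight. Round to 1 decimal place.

CrCl = (140 − 71) × 75.6 / (72 × 1.27) × 0.85 = 5216.4 / 91.44 × 0.85 ≈ 48.5 mL/min

48.5 mL/min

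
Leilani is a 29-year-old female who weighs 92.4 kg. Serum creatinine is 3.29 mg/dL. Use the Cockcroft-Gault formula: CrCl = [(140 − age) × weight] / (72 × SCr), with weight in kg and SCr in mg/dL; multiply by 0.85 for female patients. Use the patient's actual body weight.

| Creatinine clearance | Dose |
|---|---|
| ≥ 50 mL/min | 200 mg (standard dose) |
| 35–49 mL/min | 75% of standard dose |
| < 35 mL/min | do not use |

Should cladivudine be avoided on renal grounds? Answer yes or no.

CrCl = (140 − 29) × 92.4 / (72 × 3.29) × 0.85 = 10256.4 / 236.88 × 0.85 ≈ 36.8 mL/min
CrCl ≈ 37 mL/min, which is ≥ 35 mL/min.

no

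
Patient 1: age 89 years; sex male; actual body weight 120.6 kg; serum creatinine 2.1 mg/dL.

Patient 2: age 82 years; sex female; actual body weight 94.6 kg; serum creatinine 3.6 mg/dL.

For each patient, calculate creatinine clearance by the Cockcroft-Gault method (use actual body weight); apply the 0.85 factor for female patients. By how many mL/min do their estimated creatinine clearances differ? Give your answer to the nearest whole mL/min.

Patient 1: CrCl = (140 − 89) × 120.6 / (72 × 2.1) = 6150.6 / 151.20 ≈ 40.7 mL/min
Patient 2: CrCl = (140 − 82) × 94.6 / (72 × 3.6) × 0.85 = 5486.8 / 259.20 × 0.85 ≈ 18.0 mL/min
|40.7 − 18.0| = 22.7 mL/min

23 mL/min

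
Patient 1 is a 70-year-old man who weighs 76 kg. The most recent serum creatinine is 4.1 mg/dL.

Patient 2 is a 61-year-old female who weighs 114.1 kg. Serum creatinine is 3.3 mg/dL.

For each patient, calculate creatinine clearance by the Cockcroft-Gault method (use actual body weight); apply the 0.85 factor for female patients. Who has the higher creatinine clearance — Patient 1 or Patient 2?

Patient 2

Patient 1: CrCl = (140 − 70) × 76 / (72 × 4.1) = 5320.0 / 295.20 ≈ 18.0 mL/min
Patient 2: CrCl = (140 − 61) × 114.1 / (72 × 3.3) × 0.85 = 9013.9 / 237.60 × 0.85 ≈ 32.2 mL/min
18.0 vs 32.2 mL/min → Patient 2 is higher.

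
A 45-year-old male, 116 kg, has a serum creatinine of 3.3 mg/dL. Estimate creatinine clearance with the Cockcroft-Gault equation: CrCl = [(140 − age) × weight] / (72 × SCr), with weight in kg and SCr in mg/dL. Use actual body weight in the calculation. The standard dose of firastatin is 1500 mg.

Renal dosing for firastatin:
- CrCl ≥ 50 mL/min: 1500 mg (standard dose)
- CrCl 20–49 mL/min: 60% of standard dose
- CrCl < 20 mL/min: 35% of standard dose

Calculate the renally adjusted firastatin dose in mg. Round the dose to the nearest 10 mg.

900 mg

CrCl = (140 − 45) × 116 / (72 × 3.3) = 11020.0 / 237.60 ≈ 46.4 mL/min
CrCl ≈ 46 mL/min → bracket 20–49 mL/min.
60% of 1500 mg = 900 mg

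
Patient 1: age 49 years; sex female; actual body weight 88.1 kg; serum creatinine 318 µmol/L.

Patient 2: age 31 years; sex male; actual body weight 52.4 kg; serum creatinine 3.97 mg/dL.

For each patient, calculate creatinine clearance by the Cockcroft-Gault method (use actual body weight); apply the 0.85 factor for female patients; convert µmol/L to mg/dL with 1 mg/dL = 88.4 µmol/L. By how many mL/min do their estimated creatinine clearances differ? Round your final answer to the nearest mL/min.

6 mL/min

Patient 1: SCr = 318 / 88.4 = 3.597 mg/dL
Patient 1: CrCl = (140 − 49) × 88.1 / (72 × 3.597) × 0.85 = 8017.1 / 258.98 × 0.85 ≈ 26.3 mL/min
Patient 2: CrCl = (140 − 31) × 52.4 / (72 × 3.97) = 5711.6 / 285.84 ≈ 20.0 mL/min
|26.3 − 20.0| = 6.3 mL/min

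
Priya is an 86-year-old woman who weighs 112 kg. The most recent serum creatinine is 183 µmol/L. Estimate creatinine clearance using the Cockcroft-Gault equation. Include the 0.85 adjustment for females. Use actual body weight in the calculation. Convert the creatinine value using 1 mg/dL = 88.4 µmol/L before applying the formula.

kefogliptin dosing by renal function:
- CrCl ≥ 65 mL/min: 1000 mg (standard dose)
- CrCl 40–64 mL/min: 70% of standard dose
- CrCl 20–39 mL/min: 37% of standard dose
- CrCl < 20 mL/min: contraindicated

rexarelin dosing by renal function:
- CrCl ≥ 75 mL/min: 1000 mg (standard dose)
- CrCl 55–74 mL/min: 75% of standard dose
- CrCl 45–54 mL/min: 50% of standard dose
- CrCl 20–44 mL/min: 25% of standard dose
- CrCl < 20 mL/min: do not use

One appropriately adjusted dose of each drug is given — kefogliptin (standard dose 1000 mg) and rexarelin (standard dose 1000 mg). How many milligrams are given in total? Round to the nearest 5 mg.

SCr = 183 / 88.4 = 2.07 mg/dL
CrCl = (140 − 86) × 112 / (72 × 2.07) × 0.85 = 6048.0 / 149.04 × 0.85 ≈ 34.5 mL/min
CrCl ≈ 34 mL/min.
kefogliptin: 20–39 mL/min → 37% of 1000 mg = 370 mg.
rexarelin: 20–44 mL/min → 25% of 1000 mg = 250 mg.
Total = 370 + 250 = 620 mg.

620 mg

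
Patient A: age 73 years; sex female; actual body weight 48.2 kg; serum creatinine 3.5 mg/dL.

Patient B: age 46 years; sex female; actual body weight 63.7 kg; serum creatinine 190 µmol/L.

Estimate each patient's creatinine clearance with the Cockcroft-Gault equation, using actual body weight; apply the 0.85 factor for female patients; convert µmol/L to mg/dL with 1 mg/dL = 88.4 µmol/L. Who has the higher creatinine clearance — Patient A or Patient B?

Patient A: CrCl = (140 − 73) × 48.2 / (72 × 3.5) × 0.85 = 3229.4 / 252.00 × 0.85 ≈ 10.9 mL/min
Patient B: SCr = 190 / 88.4 = 2.149 mg/dL
Patient B: CrCl = (140 − 46) × 63.7 / (72 × 2.149) × 0.85 = 5987.8 / 154.73 × 0.85 ≈ 32.9 mL/min
10.9 vs 32.9 mL/min → Patient B is higher.

Patient B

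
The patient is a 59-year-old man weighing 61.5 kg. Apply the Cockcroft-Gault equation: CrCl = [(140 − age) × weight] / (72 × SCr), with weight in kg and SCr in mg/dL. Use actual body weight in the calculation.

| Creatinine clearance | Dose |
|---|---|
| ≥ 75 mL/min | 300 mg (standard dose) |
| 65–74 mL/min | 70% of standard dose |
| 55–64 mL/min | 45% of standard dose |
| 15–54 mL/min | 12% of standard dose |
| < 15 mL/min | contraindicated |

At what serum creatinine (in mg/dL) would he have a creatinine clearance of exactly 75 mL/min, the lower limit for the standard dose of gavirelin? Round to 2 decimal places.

Standard dose requires CrCl ≥ 75 mL/min.
Set (140 − 59) × 61.5 / (72 × SCr) = 75
SCr = (140 − 59) × 61.5 / (72 × 75) = 0.922 mg/dL

0.92 mg/dL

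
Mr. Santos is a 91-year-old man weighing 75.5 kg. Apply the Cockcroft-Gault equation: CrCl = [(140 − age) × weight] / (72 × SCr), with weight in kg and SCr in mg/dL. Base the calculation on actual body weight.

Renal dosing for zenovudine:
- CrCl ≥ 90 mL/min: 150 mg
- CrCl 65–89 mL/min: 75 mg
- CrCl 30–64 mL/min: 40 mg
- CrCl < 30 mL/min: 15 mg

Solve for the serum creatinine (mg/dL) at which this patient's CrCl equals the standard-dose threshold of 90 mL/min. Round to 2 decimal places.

0.57 mg/dL

Standard dose requires CrCl ≥ 90 mL/min.
Set (140 − 91) × 75.5 / (72 × SCr) = 90
SCr = (140 − 91) × 75.5 / (72 × 90) = 0.571 mg/dL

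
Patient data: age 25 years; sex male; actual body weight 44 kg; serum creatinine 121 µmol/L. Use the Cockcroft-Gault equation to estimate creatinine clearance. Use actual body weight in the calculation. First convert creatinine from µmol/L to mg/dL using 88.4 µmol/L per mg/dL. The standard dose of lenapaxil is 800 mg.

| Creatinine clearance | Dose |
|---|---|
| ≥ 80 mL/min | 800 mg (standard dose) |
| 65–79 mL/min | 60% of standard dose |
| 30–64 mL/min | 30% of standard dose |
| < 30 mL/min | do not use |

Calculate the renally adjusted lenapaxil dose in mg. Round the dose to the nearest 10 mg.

240 mg

SCr = 121 / 88.4 = 1.369 mg/dL
CrCl = (140 − 25) × 44 / (72 × 1.369) = 5060.0 / 98.57 ≈ 51.3 mL/min
CrCl ≈ 51 mL/min → bracket 30–64 mL/min.
30% of 800 mg = 240 mg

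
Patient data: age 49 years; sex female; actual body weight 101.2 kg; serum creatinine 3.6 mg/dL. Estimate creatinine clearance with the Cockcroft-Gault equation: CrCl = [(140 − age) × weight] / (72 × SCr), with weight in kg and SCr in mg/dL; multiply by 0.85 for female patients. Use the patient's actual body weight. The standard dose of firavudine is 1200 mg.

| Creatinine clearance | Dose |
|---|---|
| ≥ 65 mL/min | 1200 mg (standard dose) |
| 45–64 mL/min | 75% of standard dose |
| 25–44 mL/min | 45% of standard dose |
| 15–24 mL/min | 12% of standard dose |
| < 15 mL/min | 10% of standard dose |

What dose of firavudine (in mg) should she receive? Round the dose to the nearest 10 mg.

540 mg

CrCl = (140 − 49) × 101.2 / (72 × 3.6) × 0.85 = 9209.2 / 259.20 × 0.85 ≈ 30.2 mL/min
CrCl ≈ 30 mL/min → bracket 25–44 mL/min.
45% of 1200 mg = 540 mg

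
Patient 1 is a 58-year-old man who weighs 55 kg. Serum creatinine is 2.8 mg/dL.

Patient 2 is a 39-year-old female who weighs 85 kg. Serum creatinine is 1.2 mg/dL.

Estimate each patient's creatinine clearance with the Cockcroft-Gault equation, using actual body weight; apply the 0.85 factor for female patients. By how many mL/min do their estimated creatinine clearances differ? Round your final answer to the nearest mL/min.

Patient 1: CrCl = (140 − 58) × 55 / (72 × 2.8) = 4510.0 / 201.60 ≈ 22.4 mL/min
Patient 2: CrCl = (140 − 39) × 85 / (72 × 1.2) × 0.85 = 8585.0 / 86.40 × 0.85 ≈ 84.5 mL/min
|22.4 − 84.5| = 62.1 mL/min

62 mL/min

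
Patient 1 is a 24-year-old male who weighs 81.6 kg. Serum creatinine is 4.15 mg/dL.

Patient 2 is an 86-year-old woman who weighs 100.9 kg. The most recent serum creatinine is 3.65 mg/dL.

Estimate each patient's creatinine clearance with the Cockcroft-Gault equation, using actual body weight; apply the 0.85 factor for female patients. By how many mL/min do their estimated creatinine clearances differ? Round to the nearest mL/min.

Patient 1: CrCl = (140 − 24) × 81.6 / (72 × 4.15) = 9465.6 / 298.80 ≈ 31.7 mL/min
Patient 2: CrCl = (140 − 86) × 100.9 / (72 × 3.65) × 0.85 = 5448.6 / 262.80 × 0.85 ≈ 17.6 mL/min
|31.7 − 17.6| = 14.1 mL/min

14 mL/min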